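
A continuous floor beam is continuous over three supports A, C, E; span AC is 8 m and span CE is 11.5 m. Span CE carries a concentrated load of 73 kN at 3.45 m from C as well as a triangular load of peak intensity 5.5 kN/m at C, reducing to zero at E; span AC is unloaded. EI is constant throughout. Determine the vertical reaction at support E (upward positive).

R_E = 22.27 kN

Insert a hinge at C; M_C is the redundant, and each span becomes simply supported.
End slopes at the hinge C, treating each span as simply supported:
  span CE: point load 73 at a = 3.45: Pab(L + b)/(6LEI) = 574.4/EI
  span CE: triangular load, peak 5.5: w₀L³/(45EI) = 185.9/EI
  relative rotation θ_0 = (0 + 760.3)/EI = 760.3/EI
A unit hogging moment at C produces rotation L₁/(3EI) + L₂/(3EI) = 6.5/EI.
Compatibility: M_C·(L₁+L₂)/(3EI) = θ_0, giving M_C = 117 kN·m (hogging).
Span CE, ΣM about E: R_C^{CE}·11.5 = 830.1 + 117, so R_C^{CE} = 82.35 kN and R_E = 104.6 − 82.35 = 22.27 kN.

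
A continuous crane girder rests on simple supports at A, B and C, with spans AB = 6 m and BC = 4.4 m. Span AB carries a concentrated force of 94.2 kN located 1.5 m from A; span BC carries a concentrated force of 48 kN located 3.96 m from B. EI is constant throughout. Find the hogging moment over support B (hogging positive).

M_B = 42.64 kN·m

Take M_B as the redundant. Released structure: two simple spans AB and BC with a hinge at B.
Rotations at B on the released spans (each span's end-slope, ×1/EI):
  span AB: point load 94.2 at a = 1.5: Pab(L + a)/(6LEI) = 132.5/EI
  span BC: point load 48 at a = 3.96: Pab(L + b)/(6LEI) = 15.33/EI
  relative rotation θ_0 = (132.5 + 15.33)/EI = 147.8/EI
A unit hogging moment at B produces rotation L₁/(3EI) + L₂/(3EI) = 3.467/EI.
Compatibility: M_B·(L₁+L₂)/(3EI) = θ_0, giving M_B = 42.64 kN·m (hogging).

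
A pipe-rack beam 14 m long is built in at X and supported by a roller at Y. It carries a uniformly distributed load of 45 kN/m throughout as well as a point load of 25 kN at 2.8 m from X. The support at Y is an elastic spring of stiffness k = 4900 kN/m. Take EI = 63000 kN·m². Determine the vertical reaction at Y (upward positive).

R_Y = 234.4 kN

Choose R_Y as the redundant. The primary structure is the cantilever fixed at X.
Primary-structure tip deflection at Y by superposition:
  UDL 45: wL⁴/(8EI) = 216090/EI
  point load 25 at a = 2.8: Pa²(3L − a)/(6EI) = 1281/EI
  δ_0 = 217371/EI
Tip deflection under a unit load at Y: L³/(3EI) = 914.7/EI.
With EI = 63000 kN·m²: δ_0 = 3.4503 m and δ_{YY} = 0.014519 m/kN.
Compatibility — the spring shortens by R_Y/k under the reaction it provides: δ_0 − R_Y·δ_{YY} = R_Y/k. With 1/k = 0.000204 m/kN, R_Y = δ_0 / (δ_{YY} + 1/k) = 3.4503 / (0.014519 + 0.000204) = 234.4 kN.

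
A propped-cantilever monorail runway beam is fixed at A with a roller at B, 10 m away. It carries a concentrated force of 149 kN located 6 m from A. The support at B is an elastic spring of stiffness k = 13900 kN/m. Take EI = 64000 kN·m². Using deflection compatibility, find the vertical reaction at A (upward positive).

R_A = 85.51 kN

Release the roller at B. Primary structure: cantilever fixed at A.
Primary-structure tip deflection at B by superposition:
  point load 149 at a = 6: Pa²(3L − a)/(6EI) = 21456/EI
Flexibility coefficient — unit upward force at B: δ_{BB} = L³/(3EI) = 333.3/EI.
With EI = 64000 kN·m²: δ_0 = 0.33525 m and δ_{BB} = 0.005208 m/kN.
Compatibility — the spring shortens by R_B/k under the reaction it provides: δ_0 − R_B·δ_{BB} = R_B/k. With 1/k = 0.000072 m/kN, R_B = δ_0 / (δ_{BB} + 1/k) = 0.33525 / (0.005208 + 0.000072) = 63.49 kN.
Vertical equilibrium: R_A = ΣP − R_B = 149 − 63.49 = 85.51 kN.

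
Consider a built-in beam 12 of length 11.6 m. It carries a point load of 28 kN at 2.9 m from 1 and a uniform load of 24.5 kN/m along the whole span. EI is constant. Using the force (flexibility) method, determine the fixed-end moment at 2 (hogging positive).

Release both end moments; the primary structure is a simply-supported span 12 with redundants M_1 and M_2.
Simple-span end rotations at 1 and 2 under the given loads:
  at 1: point load 28 at a = 2.9: Pab(L + b)/(6LEI) = 206/EI
  at 2: point load 28 at a = 2.9: Pab(L + a)/(6LEI) = 147.2/EI
  at 1: UDL 24.5: wL³/(24EI) = 1593/EI
  at 2: UDL 24.5: wL³/(24EI) = 1593/EI
  θ_10 = 1799/EI,  θ_20 = 1741/EI
Flexibility coefficients: a unit moment at one end gives L/(3EI) there and L/(6EI) at the far end, so f₁₁ = f₂₂ = 3.867/EI and f₁₂ = f₂₁ = 1.933/EI.
Compatibility — zero rotation at each built-in end:
  3.867 M_1 + 1.933 M_2 = 1799
  1.933 M_1 + 3.867 M_2 = 1741
Solving the pair gives M_1 = 320.4 kN·m and M_2 = 290 kN·m (hogging).

M_2 = 290 kN·m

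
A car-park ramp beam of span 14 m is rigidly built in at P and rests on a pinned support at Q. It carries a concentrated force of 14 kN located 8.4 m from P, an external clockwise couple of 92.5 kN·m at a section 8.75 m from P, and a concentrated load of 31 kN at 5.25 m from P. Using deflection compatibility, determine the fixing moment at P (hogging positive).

Take the reaction at Q as the redundant and release it; the primary structure is a cantilever fixed at P.
Free-end deflection of the primary structure under the applied loading (downward +):
  point load 14 at a = 8.4: Pa²(3L − a)/(6EI) = 5532/EI
  clockwise couple 92.5 at a = 8.75: M₀a(2L − a)/(2EI) = 7790/EI
  point load 31 at a = 5.25: Pa²(3L − a)/(6EI) = 5233/EI
  δ_0 = 18556/EI
Tip deflection under a unit load at Q: L³/(3EI) = 914.7/EI.
The prop prevents deflection at Q: R_Q = δ_0/δ_{QQ} = 18556/914.7 = 20.29 kN.
Moment equilibrium about P: M_P = Σ(load moments about P) − R_Q·L = 372.9 − 20.29×14 = 88.84 kN·m.

M_P = 88.84 kN·m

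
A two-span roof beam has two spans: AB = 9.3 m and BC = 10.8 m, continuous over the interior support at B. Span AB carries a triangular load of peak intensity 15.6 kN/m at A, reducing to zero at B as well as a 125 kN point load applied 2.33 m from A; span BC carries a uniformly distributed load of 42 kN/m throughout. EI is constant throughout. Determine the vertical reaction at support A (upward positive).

Release continuity at B by inserting a hinge; the redundant is the internal moment M_B. The primary structure is two simply-supported spans AB and BC.
Rotations at B on the released spans (each span's end-slope, ×1/EI):
  span AB: triangular load, peak 15.6: 7w₀L³/(360EI) = 244/EI
  span AB: point load 125 at a = 2.33: Pab(L + a)/(6LEI) = 423.1/EI
  span BC: UDL 42: wL³/(24EI) = 2204/EI
  relative rotation θ_0 = (667.1 + 2204)/EI = 2872/EI
A unit hogging moment at B produces rotation L₁/(3EI) + L₂/(3EI) = 6.7/EI.
Slope continuity at B: θ_0 = M_B·6.7/EI, so M_B = 2872/6.7 = 428.6 kN·m (hogging).
Span AB, ΣM about A with M_B applied at B: R_B^{AB}·9.3 = 516.1 + 428.6, so R_B^{AB} = 101.6 kN and R_A = 197.5 − 101.6 = 95.96 kN.

R_A = 95.96 kN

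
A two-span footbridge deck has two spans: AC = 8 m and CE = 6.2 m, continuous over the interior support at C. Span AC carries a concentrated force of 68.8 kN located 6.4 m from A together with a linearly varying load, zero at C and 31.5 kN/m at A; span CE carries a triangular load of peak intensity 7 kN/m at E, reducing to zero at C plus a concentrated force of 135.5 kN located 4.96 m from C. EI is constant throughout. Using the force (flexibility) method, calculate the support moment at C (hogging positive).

M_C = 153 kN·m

Release continuity at C by inserting a hinge; the redundant is the internal moment M_C. The primary structure is two simply-supported spans AC and CE.
Rotations at C on the released spans (each span's end-slope, ×1/EI):
  span AC: point load 68.8 at a = 6.4: Pab(L + a)/(6LEI) = 211.4/EI
  span AC: triangular load, peak 31.5: 7w₀L³/(360EI) = 313.6/EI
  span CE: triangular load, peak 7: 7w₀L³/(360EI) = 32.44/EI
  span CE: point load 135.5 at a = 4.96: Pab(L + b)/(6LEI) = 166.7/EI
  relative rotation θ_0 = (525 + 199.1)/EI = 724.1/EI
A unit hogging moment at C produces rotation L₁/(3EI) + L₂/(3EI) = 4.733/EI.
Compatibility: M_C·(L₁+L₂)/(3EI) = θ_0, giving M_C = 153 kN·m (hogging).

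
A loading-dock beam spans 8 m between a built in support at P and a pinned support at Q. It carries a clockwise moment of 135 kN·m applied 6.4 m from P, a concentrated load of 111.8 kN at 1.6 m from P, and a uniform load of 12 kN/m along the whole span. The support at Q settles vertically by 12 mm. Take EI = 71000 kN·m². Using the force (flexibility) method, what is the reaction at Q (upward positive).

Remove the prop at Q; the released (primary) structure is a cantilever built in at P.
Primary-structure tip deflection at Q by superposition:
  clockwise couple 135 at a = 6.4: M₀a(2L − a)/(2EI) = 4147/EI
  point load 111.8 at a = 1.6: Pa²(3L − a)/(6EI) = 1069/EI
  UDL 12: wL⁴/(8EI) = 6144/EI
  δ_0 = 11360/EI
Flexibility coefficient — unit upward force at Q: δ_{QQ} = L³/(3EI) = 170.7/EI.
With EI = 71000 kN·m²: δ_0 = 0.16 m and δ_{QQ} = 0.002404 m/kN.
Compatibility — the beam at Q must follow the support down by 0.012 m: δ_0 − R_Q·δ_{QQ} = 0.012, so R_Q = (0.16 − 0.012)/0.002404 = 61.57 kN.

R_Q = 61.57 kN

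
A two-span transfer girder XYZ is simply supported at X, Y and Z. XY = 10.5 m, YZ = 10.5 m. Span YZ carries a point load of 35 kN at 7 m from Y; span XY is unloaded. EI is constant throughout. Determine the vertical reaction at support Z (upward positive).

R_Z = 20.74 kN

Release continuity at Y by inserting a hinge; the redundant is the internal moment M_Y. The primary structure is two simply-supported spans XY and YZ.
End slopes at the hinge Y, treating each span as simply supported:
  span YZ: point load 35 at a = 7: Pab(L + b)/(6LEI) = 190.6/EI
  relative rotation θ_0 = (0 + 190.6)/EI = 190.6/EI
A unit hogging moment at Y produces rotation L₁/(3EI) + L₂/(3EI) = 7/EI.
Compatibility: M_Y·(L₁+L₂)/(3EI) = θ_0, giving M_Y = 27.22 kN·m (hogging).
Span YZ, ΣM about Z: R_Y^{YZ}·10.5 = 122.5 + 27.22, so R_Y^{YZ} = 14.26 kN and R_Z = 35 − 14.26 = 20.74 kN.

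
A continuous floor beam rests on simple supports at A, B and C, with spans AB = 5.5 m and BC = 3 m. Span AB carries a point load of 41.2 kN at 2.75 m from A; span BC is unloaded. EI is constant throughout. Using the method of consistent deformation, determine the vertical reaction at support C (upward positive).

Release continuity at B by inserting a hinge; the redundant is the internal moment M_B. The primary structure is two simply-supported spans AB and BC.
Rotations at B on the released spans (each span's end-slope, ×1/EI):
  span AB: point load 41.2 at a = 2.75: Pab(L + a)/(6LEI) = 77.89/EI
  relative rotation θ_0 = (77.89 + 0)/EI = 77.89/EI
A unit hogging moment at B produces rotation L₁/(3EI) + L₂/(3EI) = 2.833/EI.
Compatibility: M_B·(L₁+L₂)/(3EI) = θ_0, giving M_B = 27.49 kN·m (hogging).
Span BC, ΣM about C: R_B^{BC}·3 = 0 + 27.49, so R_B^{BC} = 9.164 kN and R_C = 0 − 9.164 = -9.164 kN.

R_C = -9.164 kN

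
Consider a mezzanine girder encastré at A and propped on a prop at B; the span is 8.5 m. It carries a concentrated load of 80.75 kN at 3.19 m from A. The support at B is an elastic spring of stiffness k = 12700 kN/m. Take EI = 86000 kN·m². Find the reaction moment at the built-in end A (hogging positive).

Remove the prop at B; the released (primary) structure is a cantilever built in at A.
Downward deflection at the released point B due to the loads:
  point load 80.75 at a = 3.19: Pa²(3L − a)/(6EI) = 3055/EI
Tip deflection under a unit load at B: L³/(3EI) = 204.7/EI.
With EI = 86000 kN·m²: δ_0 = 0.035528 m and δ_{BB} = 0.00238 m/kN.
Compatibility — the spring shortens by R_B/k under the reaction it provides: δ_0 − R_B·δ_{BB} = R_B/k. With 1/k = 0.000079 m/kN, R_B = δ_0 / (δ_{BB} + 1/k) = 0.035528 / (0.00238 + 0.000079) = 14.45 kN.
Moment equilibrium about A: M_A = Σ(load moments about A) − R_B·L = 257.6 − 14.45×8.5 = 134.8 kN·m.

M_A = 134.8 kN·m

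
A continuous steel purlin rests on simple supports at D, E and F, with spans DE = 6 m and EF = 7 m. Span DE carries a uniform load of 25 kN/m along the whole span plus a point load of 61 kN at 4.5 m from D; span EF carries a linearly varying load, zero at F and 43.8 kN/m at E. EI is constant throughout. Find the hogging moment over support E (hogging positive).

Insert a hinge at E; M_E is the redundant, and each span becomes simply supported.
Rotations at E on the released spans (each span's end-slope, ×1/EI):
  span DE: UDL 25: wL³/(24EI) = 225/EI
  span DE: point load 61 at a = 4.5: Pab(L + a)/(6LEI) = 120.1/EI
  span EF: triangular load, peak 43.8: w₀L³/(45EI) = 333.9/EI
  relative rotation θ_0 = (345.1 + 333.9)/EI = 678.9/EI
A unit hogging moment at E produces rotation L₁/(3EI) + L₂/(3EI) = 4.333/EI.
Slope continuity at E: θ_0 = M_E·4.333/EI, so M_E = 678.9/4.333 = 156.7 kN·m (hogging).

M_E = 156.7 kN·m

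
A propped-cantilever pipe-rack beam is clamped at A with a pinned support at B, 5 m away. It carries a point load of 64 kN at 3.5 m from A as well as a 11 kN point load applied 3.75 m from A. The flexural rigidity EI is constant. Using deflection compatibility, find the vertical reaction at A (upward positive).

R_A = 31.98 kN

Remove the prop at B; the released (primary) structure is a cantilever built in at A.
Downward deflection at the released point B due to the loads:
  point load 64 at a = 3.5: Pa²(3L − a)/(6EI) = 1503/EI
  point load 11 at a = 3.75: Pa²(3L − a)/(6EI) = 290/EI
  δ_0 = 1793/EI
Flexibility coefficient — unit upward force at B: δ_{BB} = L³/(3EI) = 41.67/EI.
Compatibility at B: δ_0 − R_B·δ_{BB} = 0, so R_B = 1793/41.67 = 43.02 kN.
Vertical equilibrium: R_A = ΣP − R_B = 75 − 43.02 = 31.98 kN.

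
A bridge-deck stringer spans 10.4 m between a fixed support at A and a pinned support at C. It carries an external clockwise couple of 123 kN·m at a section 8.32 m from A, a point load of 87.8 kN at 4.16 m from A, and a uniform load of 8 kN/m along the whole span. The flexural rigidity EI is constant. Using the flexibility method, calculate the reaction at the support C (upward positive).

R_C = 66.49 kN

Take the reaction at C as the redundant and release it; the primary structure is a cantilever fixed at A.
Primary-structure tip deflection at C by superposition:
  clockwise couple 123 at a = 8.32: M₀a(2L − a)/(2EI) = 6386/EI
  point load 87.8 at a = 4.16: Pa²(3L − a)/(6EI) = 6848/EI
  UDL 8: wL⁴/(8EI) = 11699/EI
  δ_0 = 24932/EI
Flexibility coefficient — unit upward force at C: δ_{CC} = L³/(3EI) = 375/EI.
The prop prevents deflection at C: R_C = δ_0/δ_{CC} = 24932/375 = 66.49 kN.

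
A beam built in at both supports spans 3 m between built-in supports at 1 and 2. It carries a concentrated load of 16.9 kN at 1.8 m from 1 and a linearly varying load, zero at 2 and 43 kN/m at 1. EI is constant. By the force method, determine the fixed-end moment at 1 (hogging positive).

Release both end moments; the primary structure is a simply-supported span 12 with redundants M_1 and M_2.
End rotations of the released simple span under the applied load (×1/EI):
  at 1: point load 16.9 at a = 1.8: Pab(L + b)/(6LEI) = 8.518/EI
  at 2: point load 16.9 at a = 1.8: Pab(L + a)/(6LEI) = 9.734/EI
  at 1: triangular load, peak 43: w₀L³/(45EI) = 25.8/EI
  at 2: triangular load, peak 43: 7w₀L³/(360EI) = 22.57/EI
  θ_10 = 34.32/EI,  θ_20 = 32.31/EI
Flexibility coefficients: a unit moment at one end gives L/(3EI) there and L/(6EI) at the far end, so f₁₁ = f₂₂ = 1/EI and f₁₂ = f₂₁ = 0.5/EI.
Compatibility — zero rotation at each built-in end:
  1 M_1 + 0.5 M_2 = 34.32
  0.5 M_1 + 1 M_2 = 32.31
Solving the pair gives M_1 = 24.22 kN·m and M_2 = 20.2 kN·m (hogging).

M_1 = 24.22 kN·m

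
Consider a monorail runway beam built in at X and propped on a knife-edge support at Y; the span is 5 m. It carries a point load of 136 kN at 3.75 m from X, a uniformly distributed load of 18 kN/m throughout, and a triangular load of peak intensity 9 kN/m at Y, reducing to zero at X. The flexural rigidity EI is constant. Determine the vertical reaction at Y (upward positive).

Release the roller at Y. Primary structure: cantilever fixed at X.
Deflection at Y on the released cantilever, summing each load's contribution:
  point load 136 at a = 3.75: Pa²(3L − a)/(6EI) = 3586/EI
  UDL 18: wL⁴/(8EI) = 1406/EI
  triangular load, peak 9 at the free end: 11w₀L⁴/(120EI) = 515.6/EI
  δ_0 = 5508/EI
Flexibility coefficient — unit upward force at Y: δ_{YY} = L³/(3EI) = 41.67/EI.
Compatibility at Y: δ_0 − R_Y·δ_{YY} = 0, so R_Y = 5508/41.67 = 132.2 kN.

R_Y = 132.2 kN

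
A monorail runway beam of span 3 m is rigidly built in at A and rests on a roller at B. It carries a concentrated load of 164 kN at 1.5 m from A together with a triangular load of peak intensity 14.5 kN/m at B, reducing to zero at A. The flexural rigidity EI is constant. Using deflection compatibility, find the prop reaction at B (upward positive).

Take the reaction at B as the redundant and release it; the primary structure is a cantilever fixed at A.
Primary-structure tip deflection at B by superposition:
  point load 164 at a = 1.5: Pa²(3L − a)/(6EI) = 461.2/EI
  triangular load, peak 14.5 at the free end: 11w₀L⁴/(120EI) = 107.7/EI
  δ_0 = 568.9/EI
Tip deflection under a unit load at B: L³/(3EI) = 9/EI.
The prop prevents deflection at B: R_B = δ_0/δ_{BB} = 568.9/9 = 63.21 kN.

R_B = 63.21 kN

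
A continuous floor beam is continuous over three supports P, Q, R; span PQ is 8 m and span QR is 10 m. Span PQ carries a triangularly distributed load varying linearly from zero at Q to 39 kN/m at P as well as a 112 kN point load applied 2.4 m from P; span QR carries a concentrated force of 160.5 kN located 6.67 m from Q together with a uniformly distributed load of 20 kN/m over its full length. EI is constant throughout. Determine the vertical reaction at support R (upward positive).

R_R = 168.1 kN

Insert a hinge at Q; M_Q is the redundant, and each span becomes simply supported.
Rotations at Q on the released spans (each span's end-slope, ×1/EI):
  span PQ: triangular load, peak 39: 7w₀L³/(360EI) = 388.3/EI
  span PQ: point load 112 at a = 2.4: Pab(L + a)/(6LEI) = 326.1/EI
  span QR: point load 160.5 at a = 6.67: Pab(L + b)/(6LEI) = 792/EI
  span QR: UDL 20: wL³/(24EI) = 833.3/EI
  relative rotation θ_0 = (714.4 + 1625)/EI = 2340/EI
A unit hogging moment at Q produces rotation L₁/(3EI) + L₂/(3EI) = 6/EI.
Compatibility: M_Q·(L₁+L₂)/(3EI) = θ_0, giving M_Q = 390 kN·m (hogging).
Span QR, ΣM about R: R_Q^{QR}·10 = 1534 + 390, so R_Q^{QR} = 192.4 kN and R_R = 360.5 − 192.4 = 168.1 kN.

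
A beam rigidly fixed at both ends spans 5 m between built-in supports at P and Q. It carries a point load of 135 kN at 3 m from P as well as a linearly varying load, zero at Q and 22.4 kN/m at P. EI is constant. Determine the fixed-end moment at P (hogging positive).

Take the two fixed-end moments M_P, M_Q as redundants; the released structure is the simple span PQ.
Simple-span end rotations at P and Q under the given loads:
  at P: point load 135 at a = 3: Pab(L + b)/(6LEI) = 189/EI
  at Q: point load 135 at a = 3: Pab(L + a)/(6LEI) = 216/EI
  at P: triangular load, peak 22.4: w₀L³/(45EI) = 62.22/EI
  at Q: triangular load, peak 22.4: 7w₀L³/(360EI) = 54.44/EI
  θ_P0 = 251.2/EI,  θ_Q0 = 270.4/EI
Flexibility coefficients: a unit moment at one end gives L/(3EI) there and L/(6EI) at the far end, so f₁₁ = f₂₂ = 1.667/EI and f₁₂ = f₂₁ = 0.8333/EI.
Compatibility — zero rotation at each built-in end:
  1.667 M_P + 0.8333 M_Q = 251.2
  0.8333 M_P + 1.667 M_Q = 270.4
Solving the pair gives M_P = 92.8 kN·m and M_Q = 115.9 kN·m (hogging).

M_P = 92.8 kN·m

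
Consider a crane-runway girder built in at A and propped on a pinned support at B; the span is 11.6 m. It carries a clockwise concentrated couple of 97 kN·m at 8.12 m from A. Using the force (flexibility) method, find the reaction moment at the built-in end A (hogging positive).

Take the reaction at B as the redundant and release it; the primary structure is a cantilever fixed at A.
Deflection at B on the released cantilever, summing each load's contribution:
  clockwise couple 97 at a = 8.12: M₀a(2L − a)/(2EI) = 5939/EI
Tip deflection under a unit load at B: L³/(3EI) = 520.3/EI.
Compatibility at B: δ_0 − R_B·δ_{BB} = 0, so R_B = 5939/520.3 = 11.41 kN.
Moment equilibrium about A: M_A = Σ(load moments about A) − R_B·L = 97 − 11.41×11.6 = -35.41 kN·m.

M_A = -35.41 kN·m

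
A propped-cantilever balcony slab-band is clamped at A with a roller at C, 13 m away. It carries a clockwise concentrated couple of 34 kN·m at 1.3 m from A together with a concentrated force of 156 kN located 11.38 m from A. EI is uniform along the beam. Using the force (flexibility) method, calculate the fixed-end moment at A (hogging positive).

M_A = 148.7 kN·m

Release the roller at C. Primary structure: cantilever fixed at A.
Free-end deflection of the primary structure under the applied loading (downward +):
  clockwise couple 34 at a = 1.3: M₀a(2L − a)/(2EI) = 545.9/EI
  point load 156 at a = 11.38: Pa²(3L − a)/(6EI) = 93000/EI
  δ_0 = 93546/EI
Flexibility coefficient — unit upward force at C: δ_{CC} = L³/(3EI) = 732.3/EI.
Compatibility at C: δ_0 − R_C·δ_{CC} = 0, so R_C = 93546/732.3 = 127.7 kN.
Moment equilibrium about A: M_A = Σ(load moments about A) − R_C·L = 1809 − 127.7×13 = 148.7 kN·m.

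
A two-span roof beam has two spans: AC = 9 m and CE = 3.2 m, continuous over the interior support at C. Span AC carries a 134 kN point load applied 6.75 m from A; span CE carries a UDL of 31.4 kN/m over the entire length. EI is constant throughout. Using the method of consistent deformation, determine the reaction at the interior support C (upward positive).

Release continuity at C by inserting a hinge; the redundant is the internal moment M_C. The primary structure is two simply-supported spans AC and CE.
Rotations at C on the released spans (each span's end-slope, ×1/EI):
  span AC: point load 134 at a = 6.75: Pab(L + a)/(6LEI) = 593.6/EI
  span CE: UDL 31.4: wL³/(24EI) = 42.87/EI
  relative rotation θ_0 = (593.6 + 42.87)/EI = 636.4/EI
A unit hogging moment at C produces rotation L₁/(3EI) + L₂/(3EI) = 4.067/EI.
Slope continuity at C: θ_0 = M_C·4.067/EI, so M_C = 636.4/4.067 = 156.5 kN·m (hogging).
Span AC, ΣM about A with M_C applied at C: R_C^{AC}·9 = 904.5 + 156.5, so R_C^{AC} = 117.9 kN and R_A = 134 − 117.9 = 16.11 kN.
Span CE, ΣM about E: R_C^{CE}·3.2 = 160.8 + 156.5, so R_C^{CE} = 99.15 kN and R_E = 100.5 − 99.15 = 1.333 kN.
R_C = 117.9 + 99.15 = 217 kN.

R_C = 217 kN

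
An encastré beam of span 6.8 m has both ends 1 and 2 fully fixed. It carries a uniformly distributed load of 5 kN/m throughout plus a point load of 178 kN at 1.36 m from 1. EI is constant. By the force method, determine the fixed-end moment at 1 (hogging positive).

M_1 = 174.2 kN·m

Take the two fixed-end moments M_1, M_2 as redundants; the released structure is the simple span 12.
Simple-span end rotations at 1 and 2 under the given loads:
  at 1: UDL 5: wL³/(24EI) = 65.51/EI
  at 2: UDL 5: wL³/(24EI) = 65.51/EI
  at 1: point load 178 at a = 1.36: Pab(L + b)/(6LEI) = 395.1/EI
  at 2: point load 178 at a = 1.36: Pab(L + a)/(6LEI) = 263.4/EI
  θ_10 = 460.6/EI,  θ_20 = 328.9/EI
Flexibility coefficients: a unit moment at one end gives L/(3EI) there and L/(6EI) at the far end, so f₁₁ = f₂₂ = 2.267/EI and f₁₂ = f₂₁ = 1.133/EI.
Compatibility — zero rotation at each built-in end:
  2.267 M_1 + 1.133 M_2 = 460.6
  1.133 M_1 + 2.267 M_2 = 328.9
Solving the pair gives M_1 = 174.2 kN·m and M_2 = 58 kN·m (hogging).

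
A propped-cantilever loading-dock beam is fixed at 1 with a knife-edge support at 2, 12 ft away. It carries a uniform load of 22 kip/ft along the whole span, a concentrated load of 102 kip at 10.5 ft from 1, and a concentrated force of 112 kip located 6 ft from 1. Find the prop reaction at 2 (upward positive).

R_2 = 217 kip

Remove the prop at 2; the released (primary) structure is a cantilever built in at 1.
Deflection at 2 on the released cantilever, summing each load's contribution:
  UDL 22: wL⁴/(8EI) = 57024/EI
  point load 102 at a = 10.5: Pa²(3L − a)/(6EI) = 47793/EI
  point load 112 at a = 6: Pa²(3L − a)/(6EI) = 20160/EI
  δ_0 = 124977/EI
Flexibility coefficient — unit upward force at 2: δ_{22} = L³/(3EI) = 576/EI.
The prop prevents deflection at 2: R_2 = δ_0/δ_{22} = 124977/576 = 217 kip.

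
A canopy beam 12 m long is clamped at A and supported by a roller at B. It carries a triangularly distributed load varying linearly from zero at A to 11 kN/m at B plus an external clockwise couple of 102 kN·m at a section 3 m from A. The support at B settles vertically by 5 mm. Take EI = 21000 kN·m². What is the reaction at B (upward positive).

R_B = 41.7 kN

Release the roller at B. Primary structure: cantilever fixed at A.
Primary-structure tip deflection at B by superposition:
  triangular load, peak 11 at the free end: 11w₀L⁴/(120EI) = 20909/EI
  clockwise couple 102 at a = 3: M₀a(2L − a)/(2EI) = 3213/EI
  δ_0 = 24122/EI
Tip deflection under a unit load at B: L³/(3EI) = 576/EI.
With EI = 21000 kN·m²: δ_0 = 1.1487 m and δ_{BB} = 0.027429 m/kN.
Compatibility — the beam at B must follow the support down by 0.005 m: δ_0 − R_B·δ_{BB} = 0.005, so R_B = (1.1487 − 0.005)/0.027429 = 41.7 kN.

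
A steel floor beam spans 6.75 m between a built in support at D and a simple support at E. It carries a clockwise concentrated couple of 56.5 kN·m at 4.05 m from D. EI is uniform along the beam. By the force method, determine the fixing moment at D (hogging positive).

Release the roller at E. Primary structure: cantilever fixed at D.
Deflection at E on the released cantilever, summing each load's contribution:
  clockwise couple 56.5 at a = 4.05: M₀a(2L − a)/(2EI) = 1081/EI
Tip deflection under a unit load at E: L³/(3EI) = 102.5/EI.
Compatibility at E: δ_0 − R_E·δ_{EE} = 0, so R_E = 1081/102.5 = 10.55 kN.
Moment equilibrium about D: M_D = Σ(load moments about D) − R_E·L = 56.5 − 10.55×6.75 = -14.69 kN·m.

M_D = -14.69 kN·m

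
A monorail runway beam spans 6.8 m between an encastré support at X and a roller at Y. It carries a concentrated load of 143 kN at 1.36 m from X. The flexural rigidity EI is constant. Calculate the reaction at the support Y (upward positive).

R_Y = 8.008 kN

Remove the prop at Y; the released (primary) structure is a cantilever built in at X.
Downward deflection at the released point Y due to the loads:
  point load 143 at a = 1.36: Pa²(3L − a)/(6EI) = 839.3/EI
Flexibility coefficient — unit upward force at Y: δ_{YY} = L³/(3EI) = 104.8/EI.
Compatibility at Y: δ_0 − R_Y·δ_{YY} = 0, so R_Y = 839.3/104.8 = 8.008 kN.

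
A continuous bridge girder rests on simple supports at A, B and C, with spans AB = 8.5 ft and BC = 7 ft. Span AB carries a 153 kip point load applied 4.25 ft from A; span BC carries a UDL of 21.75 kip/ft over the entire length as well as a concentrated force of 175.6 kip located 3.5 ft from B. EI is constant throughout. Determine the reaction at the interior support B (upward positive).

R_B = 318 kip

Take M_B as the redundant. Released structure: two simple spans AB and BC with a hinge at B.
Discontinuity in slope at B on the released structure — sum the simple-span end rotations:
  span AB: point load 153 at a = 4.25: Pab(L + a)/(6LEI) = 690.9/EI
  span BC: UDL 21.75: wL³/(24EI) = 310.8/EI
  span BC: point load 175.6 at a = 3.5: Pab(L + b)/(6LEI) = 537.8/EI
  relative rotation θ_0 = (690.9 + 848.6)/EI = 1540/EI
A unit hogging moment at B produces rotation L₁/(3EI) + L₂/(3EI) = 5.167/EI.
Slope continuity at B: θ_0 = M_B·5.167/EI, so M_B = 1540/5.167 = 298 kip·ft (hogging).
Span AB, ΣM about A with M_B applied at B: R_B^{AB}·8.5 = 650.2 + 298, so R_B^{AB} = 111.6 kip and R_A = 153 − 111.6 = 41.44 kip.
Span BC, ΣM about C: R_B^{BC}·7 = 1147 + 298, so R_B^{BC} = 206.5 kip and R_C = 327.9 − 206.5 = 121.4 kip.
R_B = 111.6 + 206.5 = 318 kip.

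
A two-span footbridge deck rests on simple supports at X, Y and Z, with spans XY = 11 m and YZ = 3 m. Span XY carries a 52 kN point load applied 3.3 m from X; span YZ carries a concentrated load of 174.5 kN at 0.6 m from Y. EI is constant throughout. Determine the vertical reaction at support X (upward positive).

Insert a hinge at Y; M_Y is the redundant, and each span becomes simply supported.
Discontinuity in slope at Y on the released structure — sum the simple-span end rotations:
  span XY: point load 52 at a = 3.3: Pab(L + a)/(6LEI) = 286.3/EI
  span YZ: point load 174.5 at a = 0.6: Pab(L + b)/(6LEI) = 75.38/EI
  relative rotation θ_0 = (286.3 + 75.38)/EI = 361.7/EI
A unit hogging moment at Y produces rotation L₁/(3EI) + L₂/(3EI) = 4.667/EI.
Compatibility: M_Y·(L₁+L₂)/(3EI) = θ_0, giving M_Y = 77.5 kN·m (hogging).
Span XY, ΣM about X with M_Y applied at Y: R_Y^{XY}·11 = 171.6 + 77.5, so R_Y^{XY} = 22.65 kN and R_X = 52 − 22.65 = 29.35 kN.

R_X = 29.35 kN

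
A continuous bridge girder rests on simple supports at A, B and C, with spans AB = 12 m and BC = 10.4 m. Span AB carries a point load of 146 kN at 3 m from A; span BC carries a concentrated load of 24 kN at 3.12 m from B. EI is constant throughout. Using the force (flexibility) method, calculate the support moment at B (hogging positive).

M_B = 130.7 kN·m

Release continuity at B by inserting a hinge; the redundant is the internal moment M_B. The primary structure is two simply-supported spans AB and BC.
Rotations at B on the released spans (each span's end-slope, ×1/EI):
  span AB: point load 146 at a = 3: Pab(L + a)/(6LEI) = 821.2/EI
  span BC: point load 24 at a = 3.12: Pab(L + b)/(6LEI) = 154.5/EI
  relative rotation θ_0 = (821.2 + 154.5)/EI = 975.7/EI
A unit hogging moment at B produces rotation L₁/(3EI) + L₂/(3EI) = 7.467/EI.
Compatibility: M_B·(L₁+L₂)/(3EI) = θ_0, giving M_B = 130.7 kN·m (hogging).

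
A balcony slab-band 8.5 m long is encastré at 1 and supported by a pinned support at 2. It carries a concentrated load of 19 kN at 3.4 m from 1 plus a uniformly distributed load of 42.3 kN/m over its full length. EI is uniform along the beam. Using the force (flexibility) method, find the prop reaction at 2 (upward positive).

Remove the prop at 2; the released (primary) structure is a cantilever built in at 1.
Primary-structure tip deflection at 2 by superposition:
  point load 19 at a = 3.4: Pa²(3L − a)/(6EI) = 809/EI
  UDL 42.3: wL⁴/(8EI) = 27601/EI
  δ_0 = 28410/EI
Tip deflection under a unit load at 2: L³/(3EI) = 204.7/EI.
The prop prevents deflection at 2: R_2 = δ_0/δ_{22} = 28410/204.7 = 138.8 kN.

R_2 = 138.8 kN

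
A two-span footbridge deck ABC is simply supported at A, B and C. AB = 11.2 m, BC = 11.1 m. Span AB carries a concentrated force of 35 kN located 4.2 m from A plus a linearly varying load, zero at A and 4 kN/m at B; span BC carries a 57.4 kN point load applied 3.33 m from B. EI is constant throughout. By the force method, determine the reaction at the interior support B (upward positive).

Insert a hinge at B; M_B is the redundant, and each span becomes simply supported.
End slopes at the hinge B, treating each span as simply supported:
  span AB: point load 35 at a = 4.2: Pab(L + a)/(6LEI) = 235.8/EI
  span AB: triangular load, peak 4: w₀L³/(45EI) = 124.9/EI
  span BC: point load 57.4 at a = 3.33: Pab(L + b)/(6LEI) = 420.8/EI
  relative rotation θ_0 = (360.7 + 420.8)/EI = 781.5/EI
A unit hogging moment at B produces rotation L₁/(3EI) + L₂/(3EI) = 7.433/EI.
Compatibility: M_B·(L₁+L₂)/(3EI) = θ_0, giving M_B = 105.1 kN·m (hogging).
Span AB, ΣM about A with M_B applied at B: R_B^{AB}·11.2 = 314.3 + 105.1, so R_B^{AB} = 37.45 kN and R_A = 57.4 − 37.45 = 19.95 kN.
Span BC, ΣM about C: R_B^{BC}·11.1 = 446 + 105.1, so R_B^{BC} = 49.65 kN and R_C = 57.4 − 49.65 = 7.748 kN.
R_B = 37.45 + 49.65 = 87.1 kN.

R_B = 87.1 kN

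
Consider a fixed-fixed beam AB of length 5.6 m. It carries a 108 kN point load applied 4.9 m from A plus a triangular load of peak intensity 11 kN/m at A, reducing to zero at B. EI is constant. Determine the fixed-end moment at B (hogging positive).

Release both end moments; the primary structure is a simply-supported span AB with redundants M_A and M_B.
End rotations of the released simple span under the applied load (×1/EI):
  at A: point load 108 at a = 4.9: Pab(L + b)/(6LEI) = 69.46/EI
  at B: point load 108 at a = 4.9: Pab(L + a)/(6LEI) = 115.8/EI
  at A: triangular load, peak 11: w₀L³/(45EI) = 42.93/EI
  at B: triangular load, peak 11: 7w₀L³/(360EI) = 37.56/EI
  θ_A0 = 112.4/EI,  θ_B0 = 153.3/EI
Flexibility coefficients: a unit moment at one end gives L/(3EI) there and L/(6EI) at the far end, so f₁₁ = f₂₂ = 1.867/EI and f₁₂ = f₂₁ = 0.9333/EI.
Compatibility — zero rotation at each built-in end:
  1.867 M_A + 0.9333 M_B = 112.4
  0.9333 M_A + 1.867 M_B = 153.3
Solving the pair gives M_A = 25.52 kN·m and M_B = 69.38 kN·m (hogging).

M_B = 69.38 kN·m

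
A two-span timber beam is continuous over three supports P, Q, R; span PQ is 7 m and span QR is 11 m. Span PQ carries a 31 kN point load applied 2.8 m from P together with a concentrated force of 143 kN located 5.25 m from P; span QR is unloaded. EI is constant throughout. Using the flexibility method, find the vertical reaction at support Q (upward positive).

Insert a hinge at Q; M_Q is the redundant, and each span becomes simply supported.
End slopes at the hinge Q, treating each span as simply supported:
  span PQ: point load 31 at a = 2.8: Pab(L + a)/(6LEI) = 85.06/EI
  span PQ: point load 143 at a = 5.25: Pab(L + a)/(6LEI) = 383.2/EI
  relative rotation θ_0 = (468.3 + 0)/EI = 468.3/EI
A unit hogging moment at Q produces rotation L₁/(3EI) + L₂/(3EI) = 6/EI.
Slope continuity at Q: θ_0 = M_Q·6/EI, so M_Q = 468.3/6 = 78.04 kN·m (hogging).
Span PQ, ΣM about P with M_Q applied at Q: R_Q^{PQ}·7 = 837.5 + 78.04, so R_Q^{PQ} = 130.8 kN and R_P = 174 − 130.8 = 43.2 kN.
Span QR, ΣM about R: R_Q^{QR}·11 = 0 + 78.04, so R_Q^{QR} = 7.095 kN and R_R = 0 − 7.095 = -7.095 kN.
R_Q = 130.8 + 7.095 = 137.9 kN.

R_Q = 137.9 kN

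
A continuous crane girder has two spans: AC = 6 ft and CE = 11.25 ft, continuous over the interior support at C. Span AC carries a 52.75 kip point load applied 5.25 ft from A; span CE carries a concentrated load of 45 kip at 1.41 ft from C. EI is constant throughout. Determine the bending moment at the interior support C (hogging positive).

Release continuity at C by inserting a hinge; the redundant is the internal moment M_C. The primary structure is two simply-supported spans AC and CE.
End slopes at the hinge C, treating each span as simply supported:
  span AC: point load 52.75 at a = 5.25: Pab(L + a)/(6LEI) = 64.91/EI
  span CE: point load 45 at a = 1.41: Pab(L + b)/(6LEI) = 195.1/EI
  relative rotation θ_0 = (64.91 + 195.1)/EI = 260/EI
A unit hogging moment at C produces rotation L₁/(3EI) + L₂/(3EI) = 5.75/EI.
Slope continuity at C: θ_0 = M_C·5.75/EI, so M_C = 260/5.75 = 45.21 kip·ft (hogging).

M_C = 45.21 kip·ft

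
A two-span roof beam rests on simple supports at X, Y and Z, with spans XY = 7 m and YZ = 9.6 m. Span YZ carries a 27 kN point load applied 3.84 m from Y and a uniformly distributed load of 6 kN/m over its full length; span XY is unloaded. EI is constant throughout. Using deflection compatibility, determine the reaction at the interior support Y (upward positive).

R_Y = 61.98 kN

Take M_Y as the redundant. Released structure: two simple spans XY and YZ with a hinge at Y.
Discontinuity in slope at Y on the released structure — sum the simple-span end rotations:
  span YZ: point load 27 at a = 3.84: Pab(L + b)/(6LEI) = 159.3/EI
  span YZ: UDL 6: wL³/(24EI) = 221.2/EI
  relative rotation θ_0 = (0 + 380.4)/EI = 380.4/EI
A unit hogging moment at Y produces rotation L₁/(3EI) + L₂/(3EI) = 5.533/EI.
Slope continuity at Y: θ_0 = M_Y·5.533/EI, so M_Y = 380.4/5.533 = 68.75 kN·m (hogging).
Span XY, ΣM about X with M_Y applied at Y: R_Y^{XY}·7 = 0 + 68.75, so R_Y^{XY} = 9.822 kN and R_X = 0 − 9.822 = -9.822 kN.
Span YZ, ΣM about Z: R_Y^{YZ}·9.6 = 432 + 68.75, so R_Y^{YZ} = 52.16 kN and R_Z = 84.6 − 52.16 = 32.44 kN.
R_Y = 9.822 + 52.16 = 61.98 kN.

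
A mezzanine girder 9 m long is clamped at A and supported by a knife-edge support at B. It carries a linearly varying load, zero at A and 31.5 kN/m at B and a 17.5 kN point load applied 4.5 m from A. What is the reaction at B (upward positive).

R_B = 83.43 kN

Take the reaction at B as the redundant and release it; the primary structure is a cantilever fixed at A.
Free-end deflection of the primary structure under the applied loading (downward +):
  triangular load, peak 31.5 at the free end: 11w₀L⁴/(120EI) = 18945/EI
  point load 17.5 at a = 4.5: Pa²(3L − a)/(6EI) = 1329/EI
  δ_0 = 20274/EI
Flexibility coefficient — unit upward force at B: δ_{BB} = L³/(3EI) = 243/EI.
Compatibility at B: δ_0 − R_B·δ_{BB} = 0, so R_B = 20274/243 = 83.43 kN.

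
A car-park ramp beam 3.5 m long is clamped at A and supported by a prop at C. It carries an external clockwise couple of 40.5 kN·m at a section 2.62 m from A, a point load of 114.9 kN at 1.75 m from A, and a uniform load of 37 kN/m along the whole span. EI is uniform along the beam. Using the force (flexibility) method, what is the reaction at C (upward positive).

Choose R_C as the redundant. The primary structure is the cantilever fixed at A.
Downward deflection at the released point C due to the loads:
  clockwise couple 40.5 at a = 2.62: M₀a(2L − a)/(2EI) = 232.4/EI
  point load 114.9 at a = 1.75: Pa²(3L − a)/(6EI) = 513.2/EI
  UDL 37: wL⁴/(8EI) = 694/EI
  δ_0 = 1440/EI
Tip deflection under a unit load at C: L³/(3EI) = 14.29/EI.
The prop prevents deflection at C: R_C = δ_0/δ_{CC} = 1440/14.29 = 100.7 kN.

R_C = 100.7 kN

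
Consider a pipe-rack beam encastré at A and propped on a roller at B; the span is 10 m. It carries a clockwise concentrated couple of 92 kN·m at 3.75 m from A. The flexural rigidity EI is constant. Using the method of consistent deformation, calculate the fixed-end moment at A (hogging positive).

Choose R_B as the redundant. The primary structure is the cantilever fixed at A.
Free-end deflection of the primary structure under the applied loading (downward +):
  clockwise couple 92 at a = 3.75: M₀a(2L − a)/(2EI) = 2803/EI
Flexibility coefficient — unit upward force at B: δ_{BB} = L³/(3EI) = 333.3/EI.
Compatibility at B: δ_0 − R_B·δ_{BB} = 0, so R_B = 2803/333.3 = 8.409 kN.
Moment equilibrium about A: M_A = Σ(load moments about A) − R_B·L = 92 − 8.409×10 = 7.906 kN·m.

M_A = 7.906 kN·m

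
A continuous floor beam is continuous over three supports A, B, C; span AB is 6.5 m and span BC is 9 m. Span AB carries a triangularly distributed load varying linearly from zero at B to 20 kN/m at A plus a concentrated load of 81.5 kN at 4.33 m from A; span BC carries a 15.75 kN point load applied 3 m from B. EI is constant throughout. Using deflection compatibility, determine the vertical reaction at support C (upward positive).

Release continuity at B by inserting a hinge; the redundant is the internal moment M_B. The primary structure is two simply-supported spans AB and BC.
End slopes at the hinge B, treating each span as simply supported:
  span AB: triangular load, peak 20: 7w₀L³/(360EI) = 106.8/EI
  span AB: point load 81.5 at a = 4.33: Pab(L + a)/(6LEI) = 212.7/EI
  span BC: point load 15.75 at a = 3: Pab(L + b)/(6LEI) = 78.75/EI
  relative rotation θ_0 = (319.5 + 78.75)/EI = 398.2/EI
A unit hogging moment at B produces rotation L₁/(3EI) + L₂/(3EI) = 5.167/EI.
Compatibility: M_B·(L₁+L₂)/(3EI) = θ_0, giving M_B = 77.07 kN·m (hogging).
Span BC, ΣM about C: R_B^{BC}·9 = 94.5 + 77.07, so R_B^{BC} = 19.06 kN and R_C = 15.75 − 19.06 = -3.313 kN.

R_C = -3.313 kN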